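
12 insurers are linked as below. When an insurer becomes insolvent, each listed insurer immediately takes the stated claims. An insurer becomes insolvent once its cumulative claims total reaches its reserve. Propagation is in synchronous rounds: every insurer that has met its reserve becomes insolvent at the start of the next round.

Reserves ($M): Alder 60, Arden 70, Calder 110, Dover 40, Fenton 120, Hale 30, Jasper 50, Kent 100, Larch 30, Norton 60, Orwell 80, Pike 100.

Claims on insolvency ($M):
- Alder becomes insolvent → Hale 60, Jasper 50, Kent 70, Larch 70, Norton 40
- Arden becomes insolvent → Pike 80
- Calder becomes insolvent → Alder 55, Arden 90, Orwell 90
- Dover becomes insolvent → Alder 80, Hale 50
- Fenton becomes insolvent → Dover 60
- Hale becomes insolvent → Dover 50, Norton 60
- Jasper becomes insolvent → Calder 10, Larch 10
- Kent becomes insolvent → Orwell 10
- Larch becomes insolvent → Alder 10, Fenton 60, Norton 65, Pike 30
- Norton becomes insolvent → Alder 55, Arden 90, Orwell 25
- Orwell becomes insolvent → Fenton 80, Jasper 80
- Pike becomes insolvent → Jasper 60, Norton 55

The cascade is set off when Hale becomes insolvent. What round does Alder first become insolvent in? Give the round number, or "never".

3

Round 1 — Hale becomes insolvent (initial).
  Dover: +50 → 50 ≥ 40
  Norton: +60 → 60 ≥ 60
Round 2 — Dover, Norton become insolvent.
  Alder: +80+55 → 135 ≥ 60
  Arden: +90 → 90 ≥ 70
  Orwell: +25 → 25 < 80
Round 3 — Alder, Arden become insolvent.
  Jasper: +50 → 50 ≥ 50
  Kent: +70 → 70 < 100
  Larch: +70 → 70 ≥ 30
  Pike: +80 → 80 < 100
Round 4 — Jasper, Larch become insolvent.
  Calder: +10 → 10 < 110
  Fenton: +60 → 60 < 120
  Pike: +30 → 110 ≥ 100
Round 5 — Pike becomes insolvent.
No further insolvencies.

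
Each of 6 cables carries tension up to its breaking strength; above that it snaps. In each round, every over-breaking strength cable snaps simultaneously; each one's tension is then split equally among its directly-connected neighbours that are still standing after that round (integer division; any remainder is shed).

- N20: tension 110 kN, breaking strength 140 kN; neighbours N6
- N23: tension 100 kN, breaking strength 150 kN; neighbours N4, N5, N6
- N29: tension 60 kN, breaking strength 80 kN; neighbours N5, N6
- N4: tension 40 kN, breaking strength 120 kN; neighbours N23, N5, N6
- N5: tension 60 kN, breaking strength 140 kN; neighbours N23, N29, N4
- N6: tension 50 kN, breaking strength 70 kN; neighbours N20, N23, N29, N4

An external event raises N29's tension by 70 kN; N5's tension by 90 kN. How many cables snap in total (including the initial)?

6

Round 1 — N29 at 130 > 80; N5 at 150 > 140. N29, N5 snap.
  N29 sheds 130 kN to N6: 130 each.
    N6: 50+130 = 180 > 70
  N5 sheds 150 kN to N23, N4: 75 each.
    N23: 100+75 = 175 > 150
    N4: 40+75 = 115 ≤ 120
Round 2 — N23, N6 snap.
  N23 sheds 175 kN to N4: 175 each.
    N4: 115+175 = 290 > 120
  N6 sheds 180 kN to N20, N4: 90 each.
    N20: 110+90 = 200 > 140
    N4: 290+90 = 380 > 120
Round 3 — N20, N4 snap.
  N20 sheds 200 kN: no online neighbours, lost.
  N4 sheds 380 kN: no online neighbours, lost.
No further breaks.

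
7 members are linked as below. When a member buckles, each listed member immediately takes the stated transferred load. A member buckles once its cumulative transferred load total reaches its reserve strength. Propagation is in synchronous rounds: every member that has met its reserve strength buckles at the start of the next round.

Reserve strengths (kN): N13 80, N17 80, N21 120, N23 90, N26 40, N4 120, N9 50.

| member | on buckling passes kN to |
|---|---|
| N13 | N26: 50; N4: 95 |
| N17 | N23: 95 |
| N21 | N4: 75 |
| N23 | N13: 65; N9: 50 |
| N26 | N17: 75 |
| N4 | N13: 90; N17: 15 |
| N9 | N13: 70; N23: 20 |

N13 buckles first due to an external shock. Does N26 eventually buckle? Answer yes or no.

yes

Round 1 — N13 buckles (initial).
  N26: +50 → 50 ≥ 40
  N4: +95 → 95 < 120
Round 2 — N26 buckles.
  N17: +75 → 75 < 80
No further bucklings.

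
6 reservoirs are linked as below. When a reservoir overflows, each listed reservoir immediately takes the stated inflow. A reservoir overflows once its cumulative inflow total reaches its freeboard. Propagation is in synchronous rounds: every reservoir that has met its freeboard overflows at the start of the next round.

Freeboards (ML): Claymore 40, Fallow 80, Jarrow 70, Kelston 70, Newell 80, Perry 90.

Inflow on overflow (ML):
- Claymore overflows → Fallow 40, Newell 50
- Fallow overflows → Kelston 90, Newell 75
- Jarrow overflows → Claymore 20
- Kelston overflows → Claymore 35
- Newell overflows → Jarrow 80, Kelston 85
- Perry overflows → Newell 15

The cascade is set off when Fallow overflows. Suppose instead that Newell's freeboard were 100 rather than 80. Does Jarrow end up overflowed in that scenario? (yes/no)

no

With Newell's freeboard at 100:
Round 1 — Fallow overflows (initial).
  Kelston: +90 → 90 ≥ 70
  Newell: +75 → 75 < 100
Round 2 — Kelston overflows.
  Claymore: +35 → 35 < 40
No further overflows.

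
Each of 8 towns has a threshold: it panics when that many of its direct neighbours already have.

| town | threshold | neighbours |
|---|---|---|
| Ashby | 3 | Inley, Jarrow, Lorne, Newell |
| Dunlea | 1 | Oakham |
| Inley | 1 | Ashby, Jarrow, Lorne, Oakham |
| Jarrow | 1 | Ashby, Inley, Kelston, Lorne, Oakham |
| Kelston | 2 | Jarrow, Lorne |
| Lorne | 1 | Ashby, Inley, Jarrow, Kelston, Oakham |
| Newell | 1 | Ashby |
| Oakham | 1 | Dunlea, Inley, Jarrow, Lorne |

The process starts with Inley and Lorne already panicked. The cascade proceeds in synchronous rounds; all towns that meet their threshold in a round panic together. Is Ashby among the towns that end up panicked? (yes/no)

Round 1 — Inley, Lorne panic (initial).
Round 2 — checking thresholds:
  Ashby: 2 of 4 neighbours < 3, holds.
  Jarrow: 2 of 5 neighbours ≥ 1, panics.
  Kelston: 1 of 2 neighbours < 2, holds.
  Oakham: 2 of 4 neighbours ≥ 1, panics.
Round 3 — checking thresholds:
  Ashby: 3 of 4 neighbours ≥ 3, panics.
  Dunlea: 1 of 1 neighbours ≥ 1, panics.
  Kelston: 2 of 2 neighbours ≥ 2, panics.
Round 4 — checking thresholds:
  Newell: 1 of 1 neighbours ≥ 1, panics.
Round 5 — no new panics; cascade stops.

yes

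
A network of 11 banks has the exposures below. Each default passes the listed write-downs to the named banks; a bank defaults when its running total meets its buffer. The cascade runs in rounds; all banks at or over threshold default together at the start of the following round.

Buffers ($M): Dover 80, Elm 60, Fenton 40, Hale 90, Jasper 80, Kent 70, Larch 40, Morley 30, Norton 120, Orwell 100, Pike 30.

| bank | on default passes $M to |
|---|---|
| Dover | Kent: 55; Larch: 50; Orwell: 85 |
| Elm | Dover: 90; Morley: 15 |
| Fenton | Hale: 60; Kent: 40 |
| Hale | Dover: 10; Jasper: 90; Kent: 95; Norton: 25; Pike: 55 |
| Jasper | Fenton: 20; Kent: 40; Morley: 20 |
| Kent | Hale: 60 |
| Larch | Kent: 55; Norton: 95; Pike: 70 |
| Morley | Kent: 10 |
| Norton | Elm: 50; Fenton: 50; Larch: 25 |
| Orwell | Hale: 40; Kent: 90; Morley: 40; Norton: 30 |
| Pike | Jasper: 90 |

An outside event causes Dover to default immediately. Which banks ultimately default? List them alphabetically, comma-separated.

Dover, Jasper, Kent, Larch, Pike

Round 1 — Dover defaults (initial).
  Kent: +55 → 55 < 70
  Larch: +50 → 50 ≥ 40
  Orwell: +85 → 85 < 100
Round 2 — Larch defaults.
  Kent: +55 → 110 ≥ 70
  Norton: +95 → 95 < 120
  Pike: +70 → 70 ≥ 30
Round 3 — Kent, Pike default.
  Hale: +60 → 60 < 90
  Jasper: +90 → 90 ≥ 80
Round 4 — Jasper defaults.
  Fenton: +20 → 20 < 40
  Morley: +20 → 20 < 30
No further defaults.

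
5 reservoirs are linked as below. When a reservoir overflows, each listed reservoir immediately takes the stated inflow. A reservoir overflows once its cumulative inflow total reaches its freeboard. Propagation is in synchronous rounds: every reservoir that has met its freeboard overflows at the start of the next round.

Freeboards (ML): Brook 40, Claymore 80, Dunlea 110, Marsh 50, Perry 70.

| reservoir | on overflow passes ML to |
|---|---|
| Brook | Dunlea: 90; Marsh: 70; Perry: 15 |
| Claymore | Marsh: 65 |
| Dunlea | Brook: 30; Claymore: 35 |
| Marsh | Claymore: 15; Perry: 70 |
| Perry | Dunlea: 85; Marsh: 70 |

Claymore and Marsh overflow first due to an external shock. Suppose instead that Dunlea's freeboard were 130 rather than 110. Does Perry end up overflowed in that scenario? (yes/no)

With Dunlea's freeboard at 130:
Round 1 — Claymore, Marsh overflow (initial).
  Perry: +70 → 70 ≥ 70
Round 2 — Perry overflows.
  Dunlea: +85 → 85 < 130
No further overflows.

yes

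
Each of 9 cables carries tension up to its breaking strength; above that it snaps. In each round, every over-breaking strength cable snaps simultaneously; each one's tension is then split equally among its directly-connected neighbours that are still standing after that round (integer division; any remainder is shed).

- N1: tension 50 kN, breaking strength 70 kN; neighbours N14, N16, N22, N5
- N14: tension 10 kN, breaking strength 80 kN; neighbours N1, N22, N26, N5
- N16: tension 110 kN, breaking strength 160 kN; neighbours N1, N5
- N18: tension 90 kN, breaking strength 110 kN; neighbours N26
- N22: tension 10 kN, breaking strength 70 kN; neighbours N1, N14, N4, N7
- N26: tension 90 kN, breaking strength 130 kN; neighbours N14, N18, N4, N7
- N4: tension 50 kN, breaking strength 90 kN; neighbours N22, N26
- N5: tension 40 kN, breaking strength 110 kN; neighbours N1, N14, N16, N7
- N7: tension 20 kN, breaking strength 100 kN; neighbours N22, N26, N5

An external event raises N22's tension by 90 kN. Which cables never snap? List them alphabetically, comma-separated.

N14, N16, N18, N26, N4, N5, N7

Round 1 — N22 at 100 > 70. N22 snaps.
  N22 sheds 100 kN to N1, N14, N4, N7: 25 each.
    N1: 50+25 = 75 > 70
    N14: 10+25 = 35 ≤ 80
    N4: 50+25 = 75 ≤ 90
    N7: 20+25 = 45 ≤ 100
Round 2 — N1 snaps.
  N1 sheds 75 kN to N14, N16, N5: 25 each.
    N14: 35+25 = 60 ≤ 80
    N16: 110+25 = 135 ≤ 160
    N5: 40+25 = 65 ≤ 110
No further breaks.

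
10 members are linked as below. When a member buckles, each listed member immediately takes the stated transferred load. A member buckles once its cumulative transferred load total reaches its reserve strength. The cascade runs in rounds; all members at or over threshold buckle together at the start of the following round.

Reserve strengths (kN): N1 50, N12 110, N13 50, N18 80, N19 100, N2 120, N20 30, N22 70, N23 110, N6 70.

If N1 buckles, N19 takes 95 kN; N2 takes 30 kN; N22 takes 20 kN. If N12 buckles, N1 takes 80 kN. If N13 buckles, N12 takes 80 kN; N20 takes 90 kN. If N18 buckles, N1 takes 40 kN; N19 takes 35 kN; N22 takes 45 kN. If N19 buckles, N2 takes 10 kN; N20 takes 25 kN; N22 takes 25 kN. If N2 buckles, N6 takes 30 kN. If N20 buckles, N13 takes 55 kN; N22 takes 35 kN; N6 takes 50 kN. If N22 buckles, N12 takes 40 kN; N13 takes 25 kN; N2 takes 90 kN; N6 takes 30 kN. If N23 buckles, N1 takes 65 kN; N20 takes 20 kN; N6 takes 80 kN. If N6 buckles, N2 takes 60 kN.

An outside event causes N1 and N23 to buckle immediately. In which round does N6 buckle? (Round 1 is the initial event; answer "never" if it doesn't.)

2

Round 1 — N1, N23 buckle (initial).
  N19: +95 → 95 < 100
  N2: +30 → 30 < 120
  N20: +20 → 20 < 30
  N22: +20 → 20 < 70
  N6: +80 → 80 ≥ 70
Round 2 — N6 buckles.
  N2: +60 → 90 < 120
No further bucklings.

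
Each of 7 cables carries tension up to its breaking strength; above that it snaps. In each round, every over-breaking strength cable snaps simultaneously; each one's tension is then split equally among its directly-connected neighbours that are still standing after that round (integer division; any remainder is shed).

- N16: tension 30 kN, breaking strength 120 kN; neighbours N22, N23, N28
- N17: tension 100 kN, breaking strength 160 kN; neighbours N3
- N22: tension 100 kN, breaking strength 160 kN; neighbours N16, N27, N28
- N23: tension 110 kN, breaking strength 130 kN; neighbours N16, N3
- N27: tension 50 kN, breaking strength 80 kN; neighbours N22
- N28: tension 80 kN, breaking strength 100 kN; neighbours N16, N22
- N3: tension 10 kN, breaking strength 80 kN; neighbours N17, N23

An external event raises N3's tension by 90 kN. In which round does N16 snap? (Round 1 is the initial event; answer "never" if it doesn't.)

3

Round 1 — N3 at 100 > 80. N3 snaps.
  N3 sheds 100 kN to N17, N23: 50 each.
    N17: 100+50 = 150 ≤ 160
    N23: 110+50 = 160 > 130
Round 2 — N23 snaps.
  N23 sheds 160 kN to N16: 160 each.
    N16: 30+160 = 190 > 120
Round 3 — N16 snaps.
  N16 sheds 190 kN to N22, N28: 95 each.
    N22: 100+95 = 195 > 160
    N28: 80+95 = 175 > 100
Round 4 — N22, N28 snap.
  N22 sheds 195 kN to N27: 195 each.
    N27: 50+195 = 245 > 80
  N28 sheds 175 kN: no online neighbours, lost.
Round 5 — N27 snaps.
  N27 sheds 245 kN: no online neighbours, lost.
No further breaks.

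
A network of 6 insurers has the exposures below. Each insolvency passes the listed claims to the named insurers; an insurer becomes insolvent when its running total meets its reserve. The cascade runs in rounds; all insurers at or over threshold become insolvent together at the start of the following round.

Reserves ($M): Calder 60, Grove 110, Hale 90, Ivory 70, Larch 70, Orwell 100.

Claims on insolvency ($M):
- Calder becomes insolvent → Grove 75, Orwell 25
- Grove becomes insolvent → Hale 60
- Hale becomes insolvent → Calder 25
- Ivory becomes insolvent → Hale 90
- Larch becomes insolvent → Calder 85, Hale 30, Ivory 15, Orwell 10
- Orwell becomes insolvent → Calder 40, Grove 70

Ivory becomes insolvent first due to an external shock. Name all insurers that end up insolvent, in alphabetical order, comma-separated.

Round 1 — Ivory becomes insolvent (initial).
  Hale: +90 → 90 ≥ 90
Round 2 — Hale becomes insolvent.
  Calder: +25 → 25 < 60
No further insolvencies.

Hale, Ivory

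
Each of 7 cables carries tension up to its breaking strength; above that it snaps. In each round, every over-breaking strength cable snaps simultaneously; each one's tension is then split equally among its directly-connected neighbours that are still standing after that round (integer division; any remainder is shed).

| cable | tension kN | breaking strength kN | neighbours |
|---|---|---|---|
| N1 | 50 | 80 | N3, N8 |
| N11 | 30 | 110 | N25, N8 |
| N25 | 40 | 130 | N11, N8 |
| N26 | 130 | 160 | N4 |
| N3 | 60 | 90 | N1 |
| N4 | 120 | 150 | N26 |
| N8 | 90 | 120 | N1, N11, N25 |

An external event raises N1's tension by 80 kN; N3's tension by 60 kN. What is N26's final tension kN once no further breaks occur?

Round 1 — N1 at 130 > 80; N3 at 120 > 90. N1, N3 snap.
  N1 sheds 130 kN to N8: 130 each.
    N8: 90+130 = 220 > 120
  N3 sheds 120 kN: no online neighbours, lost.
Round 2 — N8 snaps.
  N8 sheds 220 kN to N11, N25: 110 each.
    N11: 30+110 = 140 > 110
    N25: 40+110 = 150 > 130
Round 3 — N11, N25 snap.
  N11 sheds 140 kN: no online neighbours, lost.
  N25 sheds 150 kN: no online neighbours, lost.
No further breaks.

130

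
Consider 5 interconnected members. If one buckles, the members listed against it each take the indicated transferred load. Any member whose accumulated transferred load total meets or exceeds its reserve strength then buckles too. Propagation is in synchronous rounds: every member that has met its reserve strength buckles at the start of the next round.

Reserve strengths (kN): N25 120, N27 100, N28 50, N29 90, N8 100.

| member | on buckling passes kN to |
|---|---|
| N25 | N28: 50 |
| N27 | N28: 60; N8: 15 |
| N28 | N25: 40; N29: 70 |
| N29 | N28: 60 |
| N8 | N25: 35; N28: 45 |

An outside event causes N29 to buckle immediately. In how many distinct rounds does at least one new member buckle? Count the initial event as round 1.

Round 1 — N29 buckles (initial).
  N28: +60 → 60 ≥ 50
Round 2 — N28 buckles.
  N25: +40 → 40 < 120
No further bucklings.

2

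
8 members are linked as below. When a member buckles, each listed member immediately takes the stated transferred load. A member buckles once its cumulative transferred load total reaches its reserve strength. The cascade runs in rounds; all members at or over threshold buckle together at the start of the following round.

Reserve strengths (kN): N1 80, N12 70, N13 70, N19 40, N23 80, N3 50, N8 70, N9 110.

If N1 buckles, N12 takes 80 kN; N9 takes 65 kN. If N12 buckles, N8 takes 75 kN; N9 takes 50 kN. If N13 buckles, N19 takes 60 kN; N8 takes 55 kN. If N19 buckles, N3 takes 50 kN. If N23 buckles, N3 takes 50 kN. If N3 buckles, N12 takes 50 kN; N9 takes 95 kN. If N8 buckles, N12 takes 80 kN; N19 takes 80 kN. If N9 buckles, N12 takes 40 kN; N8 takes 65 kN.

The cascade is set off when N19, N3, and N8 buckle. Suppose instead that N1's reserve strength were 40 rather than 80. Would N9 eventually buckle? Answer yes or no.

yes

With N1's reserve strength at 40:
Round 1 — N19, N3, N8 buckle (initial).
  N12: +50+80 → 130 ≥ 70
  N9: +95 → 95 < 110
Round 2 — N12 buckles.
  N9: +50 → 145 ≥ 110
Round 3 — N9 buckles.
No further bucklings.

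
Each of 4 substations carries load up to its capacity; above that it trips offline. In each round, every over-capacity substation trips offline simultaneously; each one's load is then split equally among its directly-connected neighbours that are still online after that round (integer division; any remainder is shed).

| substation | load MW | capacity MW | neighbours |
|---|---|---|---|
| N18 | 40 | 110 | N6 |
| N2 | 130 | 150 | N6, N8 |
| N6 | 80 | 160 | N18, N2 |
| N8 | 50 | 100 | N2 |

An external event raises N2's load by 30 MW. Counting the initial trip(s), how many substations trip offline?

Round 1 — N2 at 160 > 150. N2 trips offline.
  N2 sheds 160 MW to N6, N8: 80 each.
    N6: 80+80 = 160 ≤ 160
    N8: 50+80 = 130 > 100
Round 2 — N8 trips offline.
  N8 sheds 130 MW: no online neighbours, lost.
No further trips.

2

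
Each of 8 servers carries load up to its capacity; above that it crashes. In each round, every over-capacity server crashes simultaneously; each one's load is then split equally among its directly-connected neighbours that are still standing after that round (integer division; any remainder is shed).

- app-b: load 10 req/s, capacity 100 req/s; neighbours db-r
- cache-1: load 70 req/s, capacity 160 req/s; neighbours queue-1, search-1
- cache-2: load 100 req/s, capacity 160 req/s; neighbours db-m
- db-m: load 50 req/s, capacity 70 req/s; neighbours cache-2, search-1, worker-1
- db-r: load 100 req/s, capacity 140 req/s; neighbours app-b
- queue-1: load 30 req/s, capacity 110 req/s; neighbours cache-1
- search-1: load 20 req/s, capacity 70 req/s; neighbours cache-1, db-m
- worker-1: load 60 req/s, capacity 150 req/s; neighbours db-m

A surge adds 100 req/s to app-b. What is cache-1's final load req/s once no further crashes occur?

Round 1 — app-b at 110 > 100. app-b crashes.
  app-b sheds 110 req/s to db-r: 110 each.
    db-r: 100+110 = 210 > 140
Round 2 — db-r crashes.
  db-r sheds 210 req/s: no online neighbours, lost.
No further crashes.

70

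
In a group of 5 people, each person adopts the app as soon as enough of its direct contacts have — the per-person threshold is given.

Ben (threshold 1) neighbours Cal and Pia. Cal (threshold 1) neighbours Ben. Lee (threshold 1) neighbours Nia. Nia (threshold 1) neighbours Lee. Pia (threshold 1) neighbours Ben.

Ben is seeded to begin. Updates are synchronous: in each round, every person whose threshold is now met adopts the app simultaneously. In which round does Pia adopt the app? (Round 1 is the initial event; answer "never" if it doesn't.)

Round 1 — Ben adopts the app (initial).
Round 2 — checking thresholds:
  Cal: 1 of 1 neighbours ≥ 1, adopts the app.
  Pia: 1 of 1 neighbours ≥ 1, adopts the app.
Round 3 — no new adoptions; cascade stops.

2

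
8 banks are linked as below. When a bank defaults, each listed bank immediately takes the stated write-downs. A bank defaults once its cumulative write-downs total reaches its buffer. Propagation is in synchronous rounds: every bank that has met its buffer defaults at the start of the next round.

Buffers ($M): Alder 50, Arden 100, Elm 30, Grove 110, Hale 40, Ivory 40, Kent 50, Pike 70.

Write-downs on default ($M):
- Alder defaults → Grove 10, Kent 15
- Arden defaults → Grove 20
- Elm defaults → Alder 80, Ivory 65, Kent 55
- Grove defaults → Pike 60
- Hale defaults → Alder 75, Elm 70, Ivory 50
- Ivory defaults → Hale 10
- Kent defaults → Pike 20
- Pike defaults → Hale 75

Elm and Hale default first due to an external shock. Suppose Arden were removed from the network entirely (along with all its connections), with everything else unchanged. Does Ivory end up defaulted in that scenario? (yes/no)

yes

With Arden removed:
Round 1 — Elm, Hale default (initial).
  Alder: +80+75 → 155 ≥ 50
  Ivory: +65+50 → 115 ≥ 40
  Kent: +55 → 55 ≥ 50
Round 2 — Alder, Ivory, Kent default.
  Grove: +10 → 10 < 110
  Pike: +20 → 20 < 70
No further defaults.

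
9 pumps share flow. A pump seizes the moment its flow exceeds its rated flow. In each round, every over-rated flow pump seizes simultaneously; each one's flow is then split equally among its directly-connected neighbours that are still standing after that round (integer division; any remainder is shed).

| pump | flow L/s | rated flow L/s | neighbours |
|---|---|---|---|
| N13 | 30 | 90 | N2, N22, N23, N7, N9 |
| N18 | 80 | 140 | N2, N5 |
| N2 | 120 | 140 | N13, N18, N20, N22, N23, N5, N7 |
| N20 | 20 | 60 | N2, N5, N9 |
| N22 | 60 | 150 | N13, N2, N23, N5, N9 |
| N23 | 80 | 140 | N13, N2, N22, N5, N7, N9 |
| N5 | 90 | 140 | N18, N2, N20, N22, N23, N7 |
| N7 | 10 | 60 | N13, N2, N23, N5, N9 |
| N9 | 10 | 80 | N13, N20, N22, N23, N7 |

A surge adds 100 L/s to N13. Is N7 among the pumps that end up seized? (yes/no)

Round 1 — N13 at 130 > 90. N13 seizes.
  N13 sheds 130 L/s to N2, N22, N23, N7, N9: 26 each.
    N2: 120+26 = 146 > 140
    N22: 60+26 = 86 ≤ 150
    N23: 80+26 = 106 ≤ 140
    N7: 10+26 = 36 ≤ 60
    N9: 10+26 = 36 ≤ 80
Round 2 — N2 seizes.
  N2 sheds 146 L/s to N18, N20, N22, N23, N5, N7: 24 each (2 lost).
    N18: 80+24 = 104 ≤ 140
    N20: 20+24 = 44 ≤ 60
    N22: 86+24 = 110 ≤ 150
    N23: 106+24 = 130 ≤ 140
    N5: 90+24 = 114 ≤ 140
    N7: 36+24 = 60 ≤ 60
No further seizures.

no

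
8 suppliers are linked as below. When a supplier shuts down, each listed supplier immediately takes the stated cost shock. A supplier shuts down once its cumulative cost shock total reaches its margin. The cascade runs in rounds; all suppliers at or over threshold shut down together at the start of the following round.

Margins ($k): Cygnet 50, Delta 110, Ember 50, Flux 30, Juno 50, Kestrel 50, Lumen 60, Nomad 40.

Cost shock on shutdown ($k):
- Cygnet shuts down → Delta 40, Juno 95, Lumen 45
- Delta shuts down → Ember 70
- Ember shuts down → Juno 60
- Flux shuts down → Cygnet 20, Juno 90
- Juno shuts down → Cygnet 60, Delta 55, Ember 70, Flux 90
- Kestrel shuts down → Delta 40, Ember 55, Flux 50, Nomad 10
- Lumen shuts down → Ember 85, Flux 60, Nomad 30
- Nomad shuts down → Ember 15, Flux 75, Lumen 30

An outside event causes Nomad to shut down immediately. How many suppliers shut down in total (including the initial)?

Round 1 — Nomad shuts down (initial).
  Ember: +15 → 15 < 50
  Flux: +75 → 75 ≥ 30
  Lumen: +30 → 30 < 60
Round 2 — Flux shuts down.
  Cygnet: +20 → 20 < 50
  Juno: +90 → 90 ≥ 50
Round 3 — Juno shuts down.
  Cygnet: +60 → 80 ≥ 50
  Delta: +55 → 55 < 110
  Ember: +70 → 85 ≥ 50
Round 4 — Cygnet, Ember shut down.
  Delta: +40 → 95 < 110
  Lumen: +45 → 75 ≥ 60
Round 5 — Lumen shuts down.
No further shutdowns.

6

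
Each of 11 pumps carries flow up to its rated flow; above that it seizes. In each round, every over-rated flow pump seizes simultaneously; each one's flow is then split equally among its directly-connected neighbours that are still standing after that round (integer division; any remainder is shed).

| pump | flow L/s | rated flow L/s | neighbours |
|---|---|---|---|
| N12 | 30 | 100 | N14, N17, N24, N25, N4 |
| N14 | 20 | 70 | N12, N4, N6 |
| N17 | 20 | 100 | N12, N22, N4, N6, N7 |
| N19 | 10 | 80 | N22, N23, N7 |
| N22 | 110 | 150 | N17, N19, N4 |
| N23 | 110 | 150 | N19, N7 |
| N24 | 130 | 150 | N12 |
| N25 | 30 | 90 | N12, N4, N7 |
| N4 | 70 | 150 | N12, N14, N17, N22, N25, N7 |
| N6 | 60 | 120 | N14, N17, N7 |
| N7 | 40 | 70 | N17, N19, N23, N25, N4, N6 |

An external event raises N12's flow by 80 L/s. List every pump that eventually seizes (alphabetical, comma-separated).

Round 1 — N12 at 110 > 100. N12 seizes.
  N12 sheds 110 L/s to N14, N17, N24, N25, N4: 22 each.
    N14: 20+22 = 42 ≤ 70
    N17: 20+22 = 42 ≤ 100
    N24: 130+22 = 152 > 150
    N25: 30+22 = 52 ≤ 90
    N4: 70+22 = 92 ≤ 150
Round 2 — N24 seizes.
  N24 sheds 152 L/s: no online neighbours, lost.
No further seizures.

N12, N24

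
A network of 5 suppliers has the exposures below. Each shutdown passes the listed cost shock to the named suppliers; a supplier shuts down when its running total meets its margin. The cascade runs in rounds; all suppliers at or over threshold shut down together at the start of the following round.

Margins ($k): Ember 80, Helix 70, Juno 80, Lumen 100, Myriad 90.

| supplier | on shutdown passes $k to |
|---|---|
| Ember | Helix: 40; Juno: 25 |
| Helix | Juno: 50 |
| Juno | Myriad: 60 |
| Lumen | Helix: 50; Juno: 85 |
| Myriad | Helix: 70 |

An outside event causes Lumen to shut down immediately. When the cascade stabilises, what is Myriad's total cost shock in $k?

60

Round 1 — Lumen shuts down (initial).
  Helix: +50 → 50 < 70
  Juno: +85 → 85 ≥ 80
Round 2 — Juno shuts down.
  Myriad: +60 → 60 < 90
No further shutdowns.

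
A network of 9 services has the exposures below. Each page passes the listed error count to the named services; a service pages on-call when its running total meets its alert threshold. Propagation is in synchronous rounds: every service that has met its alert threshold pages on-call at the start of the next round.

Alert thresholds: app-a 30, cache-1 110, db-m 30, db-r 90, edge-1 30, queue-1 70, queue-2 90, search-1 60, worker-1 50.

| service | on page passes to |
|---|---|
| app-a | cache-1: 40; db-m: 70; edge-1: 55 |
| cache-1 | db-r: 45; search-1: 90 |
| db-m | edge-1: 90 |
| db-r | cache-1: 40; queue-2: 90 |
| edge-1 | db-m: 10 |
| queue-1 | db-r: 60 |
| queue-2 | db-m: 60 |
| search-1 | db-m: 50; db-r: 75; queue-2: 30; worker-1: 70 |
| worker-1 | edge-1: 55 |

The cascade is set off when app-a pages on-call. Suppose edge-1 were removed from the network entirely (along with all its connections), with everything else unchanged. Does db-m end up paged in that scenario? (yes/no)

With edge-1 removed:
Round 1 — app-a pages on-call (initial).
  cache-1: +40 → 40 < 110
  db-m: +70 → 70 ≥ 30
Round 2 — db-m pages on-call.
No further pages.

yes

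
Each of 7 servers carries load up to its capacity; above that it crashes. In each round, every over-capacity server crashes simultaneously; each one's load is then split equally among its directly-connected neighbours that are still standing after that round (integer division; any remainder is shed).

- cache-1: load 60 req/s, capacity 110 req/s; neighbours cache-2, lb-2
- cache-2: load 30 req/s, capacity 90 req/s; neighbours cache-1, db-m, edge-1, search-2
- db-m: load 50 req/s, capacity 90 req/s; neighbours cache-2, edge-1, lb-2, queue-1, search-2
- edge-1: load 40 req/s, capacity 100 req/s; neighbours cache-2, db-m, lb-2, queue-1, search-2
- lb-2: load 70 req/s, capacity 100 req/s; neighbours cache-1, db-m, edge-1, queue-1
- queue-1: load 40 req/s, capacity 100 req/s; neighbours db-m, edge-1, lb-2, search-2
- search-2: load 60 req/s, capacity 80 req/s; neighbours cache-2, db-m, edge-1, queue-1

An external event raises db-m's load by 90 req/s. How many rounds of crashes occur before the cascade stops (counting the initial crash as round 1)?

Round 1 — db-m at 140 > 90. db-m crashes.
  db-m sheds 140 req/s to cache-2, edge-1, lb-2, queue-1, search-2: 28 each.
    cache-2: 30+28 = 58 ≤ 90
    edge-1: 40+28 = 68 ≤ 100
    lb-2: 70+28 = 98 ≤ 100
    queue-1: 40+28 = 68 ≤ 100
    search-2: 60+28 = 88 > 80
Round 2 — search-2 crashes.
  search-2 sheds 88 req/s to cache-2, edge-1, queue-1: 29 each (1 lost).
    cache-2: 58+29 = 87 ≤ 90
    edge-1: 68+29 = 97 ≤ 100
    queue-1: 68+29 = 97 ≤ 100
No further crashes.

2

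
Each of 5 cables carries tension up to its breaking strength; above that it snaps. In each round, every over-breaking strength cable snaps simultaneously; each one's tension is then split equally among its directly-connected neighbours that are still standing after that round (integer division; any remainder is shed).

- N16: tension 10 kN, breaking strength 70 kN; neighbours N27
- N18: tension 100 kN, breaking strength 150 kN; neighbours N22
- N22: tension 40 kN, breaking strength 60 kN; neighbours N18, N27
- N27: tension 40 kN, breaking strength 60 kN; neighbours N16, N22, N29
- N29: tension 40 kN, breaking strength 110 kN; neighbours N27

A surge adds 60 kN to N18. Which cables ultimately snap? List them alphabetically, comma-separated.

N16, N18, N22, N27, N29

Round 1 — N18 at 160 > 150. N18 snaps.
  N18 sheds 160 kN to N22: 160 each.
    N22: 40+160 = 200 > 60
Round 2 — N22 snaps.
  N22 sheds 200 kN to N27: 200 each.
    N27: 40+200 = 240 > 60
Round 3 — N27 snaps.
  N27 sheds 240 kN to N16, N29: 120 each.
    N16: 10+120 = 130 > 70
    N29: 40+120 = 160 > 110
Round 4 — N16, N29 snap.
  N16 sheds 130 kN: no online neighbours, lost.
  N29 sheds 160 kN: no online neighbours, lost.
No further breaks.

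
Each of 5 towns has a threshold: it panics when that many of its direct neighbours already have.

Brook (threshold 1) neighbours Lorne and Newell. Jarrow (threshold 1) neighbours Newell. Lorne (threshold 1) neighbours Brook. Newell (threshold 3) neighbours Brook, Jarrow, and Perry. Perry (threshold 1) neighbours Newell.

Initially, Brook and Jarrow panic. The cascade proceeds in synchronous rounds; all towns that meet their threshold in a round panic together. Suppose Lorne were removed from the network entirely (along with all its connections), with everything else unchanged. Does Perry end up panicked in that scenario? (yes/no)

no

With Lorne removed:
Round 1 — Brook, Jarrow panic (initial).
Round 2 — no new panics; cascade stops.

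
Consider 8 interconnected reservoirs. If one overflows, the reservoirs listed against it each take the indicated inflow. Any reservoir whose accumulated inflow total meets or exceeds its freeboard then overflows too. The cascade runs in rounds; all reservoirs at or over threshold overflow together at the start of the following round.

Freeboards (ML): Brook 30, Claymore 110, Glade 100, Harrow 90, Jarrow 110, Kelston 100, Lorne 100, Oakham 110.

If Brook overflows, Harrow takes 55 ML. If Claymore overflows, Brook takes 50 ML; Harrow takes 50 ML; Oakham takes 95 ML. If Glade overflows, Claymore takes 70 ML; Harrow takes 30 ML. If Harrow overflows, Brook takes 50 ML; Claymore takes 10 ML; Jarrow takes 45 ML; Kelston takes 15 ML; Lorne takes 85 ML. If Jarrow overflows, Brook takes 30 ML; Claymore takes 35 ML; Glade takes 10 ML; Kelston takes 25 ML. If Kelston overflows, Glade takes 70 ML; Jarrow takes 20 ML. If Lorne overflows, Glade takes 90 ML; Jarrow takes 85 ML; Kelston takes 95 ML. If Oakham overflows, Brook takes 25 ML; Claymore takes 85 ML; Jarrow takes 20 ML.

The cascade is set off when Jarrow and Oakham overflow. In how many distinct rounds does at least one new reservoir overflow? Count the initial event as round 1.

Round 1 — Jarrow, Oakham overflow (initial).
  Brook: +30+25 → 55 ≥ 30
  Claymore: +35+85 → 120 ≥ 110
  Glade: +10 → 10 < 100
  Kelston: +25 → 25 < 100
Round 2 — Brook, Claymore overflow.
  Harrow: +55+50 → 105 ≥ 90
Round 3 — Harrow overflows.
  Kelston: +15 → 40 < 100
  Lorne: +85 → 85 < 100
No further overflows.

3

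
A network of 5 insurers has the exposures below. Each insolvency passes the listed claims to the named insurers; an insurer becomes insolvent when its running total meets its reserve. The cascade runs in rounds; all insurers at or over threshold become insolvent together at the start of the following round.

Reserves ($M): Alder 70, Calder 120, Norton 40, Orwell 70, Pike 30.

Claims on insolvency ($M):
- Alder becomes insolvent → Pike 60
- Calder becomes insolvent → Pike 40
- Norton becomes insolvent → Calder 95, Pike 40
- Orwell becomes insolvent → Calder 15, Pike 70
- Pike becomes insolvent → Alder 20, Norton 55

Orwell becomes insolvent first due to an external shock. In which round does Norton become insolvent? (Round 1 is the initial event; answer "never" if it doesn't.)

Round 1 — Orwell becomes insolvent (initial).
  Calder: +15 → 15 < 120
  Pike: +70 → 70 ≥ 30
Round 2 — Pike becomes insolvent.
  Alder: +20 → 20 < 70
  Norton: +55 → 55 ≥ 40
Round 3 — Norton becomes insolvent.
  Calder: +95 → 110 < 120
No further insolvencies.

3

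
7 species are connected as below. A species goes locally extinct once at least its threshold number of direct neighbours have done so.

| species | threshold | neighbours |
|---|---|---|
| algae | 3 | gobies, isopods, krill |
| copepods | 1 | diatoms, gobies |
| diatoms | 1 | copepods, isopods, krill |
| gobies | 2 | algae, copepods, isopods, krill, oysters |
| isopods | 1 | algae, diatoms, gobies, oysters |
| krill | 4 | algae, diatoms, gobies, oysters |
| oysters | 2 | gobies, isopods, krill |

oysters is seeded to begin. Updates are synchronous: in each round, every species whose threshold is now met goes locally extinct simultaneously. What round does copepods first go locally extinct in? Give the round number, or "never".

4

Round 1 — oysters goes locally extinct (initial).
Round 2 — checking thresholds:
  gobies: 1 of 5 neighbours < 2, holds.
  isopods: 1 of 4 neighbours ≥ 1, goes locally extinct.
  krill: 1 of 4 neighbours < 4, holds.
Round 3 — checking thresholds:
  algae: 1 of 3 neighbours < 3, holds.
  diatoms: 1 of 3 neighbours ≥ 1, goes locally extinct.
  gobies: 2 of 5 neighbours ≥ 2, goes locally extinct.
  krill: 1 of 4 neighbours < 4, holds.
Round 4 — checking thresholds:
  algae: 2 of 3 neighbours < 3, holds.
  copepods: 2 of 2 neighbours ≥ 1, goes locally extinct.
  krill: 3 of 4 neighbours < 4, holds.
Round 5 — no new extinctions; cascade stops.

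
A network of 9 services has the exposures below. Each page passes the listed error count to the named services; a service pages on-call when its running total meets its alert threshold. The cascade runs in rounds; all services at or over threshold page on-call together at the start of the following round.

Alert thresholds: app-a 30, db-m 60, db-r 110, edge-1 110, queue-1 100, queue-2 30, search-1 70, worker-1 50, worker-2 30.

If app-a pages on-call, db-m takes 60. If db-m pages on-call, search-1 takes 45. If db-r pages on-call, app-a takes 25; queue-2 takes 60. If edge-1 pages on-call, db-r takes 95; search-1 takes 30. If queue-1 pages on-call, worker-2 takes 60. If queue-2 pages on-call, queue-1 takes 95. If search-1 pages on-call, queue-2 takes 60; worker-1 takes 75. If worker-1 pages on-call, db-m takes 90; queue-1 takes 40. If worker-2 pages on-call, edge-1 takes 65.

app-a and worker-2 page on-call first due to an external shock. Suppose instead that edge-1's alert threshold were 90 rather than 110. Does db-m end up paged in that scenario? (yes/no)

yes

With edge-1's alert threshold at 90:
Round 1 — app-a, worker-2 page on-call (initial).
  db-m: +60 → 60 ≥ 60
  edge-1: +65 → 65 < 90
Round 2 — db-m pages on-call.
  search-1: +45 → 45 < 70
No further pages.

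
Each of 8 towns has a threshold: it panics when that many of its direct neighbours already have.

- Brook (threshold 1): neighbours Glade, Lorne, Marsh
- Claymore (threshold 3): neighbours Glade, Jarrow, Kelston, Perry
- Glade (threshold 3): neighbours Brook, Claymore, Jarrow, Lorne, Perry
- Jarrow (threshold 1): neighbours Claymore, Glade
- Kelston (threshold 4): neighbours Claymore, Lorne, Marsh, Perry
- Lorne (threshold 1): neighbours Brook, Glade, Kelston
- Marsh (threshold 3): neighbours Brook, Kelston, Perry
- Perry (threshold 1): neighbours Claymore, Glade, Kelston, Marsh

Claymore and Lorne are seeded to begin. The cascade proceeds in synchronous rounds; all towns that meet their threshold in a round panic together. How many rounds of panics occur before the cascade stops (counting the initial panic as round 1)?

Round 1 — Claymore, Lorne panic (initial).
Round 2 — checking thresholds:
  Brook: 1 of 3 neighbours ≥ 1, panics.
  Glade: 2 of 5 neighbours < 3, not yet.
  Jarrow: 1 of 2 neighbours ≥ 1, panics.
  Kelston: 2 of 4 neighbours < 4, not yet.
  Perry: 1 of 4 neighbours ≥ 1, panics.
Round 3 — checking thresholds:
  Glade: 5 of 5 neighbours ≥ 3, panics.
  Kelston: 3 of 4 neighbours < 4, not yet.
  Marsh: 2 of 3 neighbours < 3, not yet.
Round 4 — no new panics; cascade stops.

3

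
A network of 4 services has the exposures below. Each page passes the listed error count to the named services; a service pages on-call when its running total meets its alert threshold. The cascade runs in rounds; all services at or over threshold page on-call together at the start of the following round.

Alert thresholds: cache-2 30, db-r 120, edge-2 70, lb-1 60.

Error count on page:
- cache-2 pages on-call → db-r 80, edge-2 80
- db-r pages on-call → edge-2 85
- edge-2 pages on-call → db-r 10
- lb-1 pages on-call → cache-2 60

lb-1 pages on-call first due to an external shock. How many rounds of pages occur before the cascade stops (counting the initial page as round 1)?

Round 1 — lb-1 pages on-call (initial).
  cache-2: +60 → 60 ≥ 30
Round 2 — cache-2 pages on-call.
  db-r: +80 → 80 < 120
  edge-2: +80 → 80 ≥ 70
Round 3 — edge-2 pages on-call.
  db-r: +10 → 90 < 120
No further pages.

3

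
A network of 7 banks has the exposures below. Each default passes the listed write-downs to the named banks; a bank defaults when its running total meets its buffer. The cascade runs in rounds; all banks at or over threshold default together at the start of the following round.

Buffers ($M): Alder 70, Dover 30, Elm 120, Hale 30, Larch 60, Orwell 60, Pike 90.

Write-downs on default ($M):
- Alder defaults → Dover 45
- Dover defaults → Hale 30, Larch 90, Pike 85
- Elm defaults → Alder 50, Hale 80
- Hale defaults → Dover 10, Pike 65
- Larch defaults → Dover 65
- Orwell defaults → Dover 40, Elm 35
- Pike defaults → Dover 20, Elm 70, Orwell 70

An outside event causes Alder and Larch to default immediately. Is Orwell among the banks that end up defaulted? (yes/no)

yes

Round 1 — Alder, Larch default (initial).
  Dover: +45+65 → 110 ≥ 30
Round 2 — Dover defaults.
  Hale: +30 → 30 ≥ 30
  Pike: +85 → 85 < 90
Round 3 — Hale defaults.
  Pike: +65 → 150 ≥ 90
Round 4 — Pike defaults.
  Elm: +70 → 70 < 120
  Orwell: +70 → 70 ≥ 60
Round 5 — Orwell defaults.
  Elm: +35 → 105 < 120
No further defaults.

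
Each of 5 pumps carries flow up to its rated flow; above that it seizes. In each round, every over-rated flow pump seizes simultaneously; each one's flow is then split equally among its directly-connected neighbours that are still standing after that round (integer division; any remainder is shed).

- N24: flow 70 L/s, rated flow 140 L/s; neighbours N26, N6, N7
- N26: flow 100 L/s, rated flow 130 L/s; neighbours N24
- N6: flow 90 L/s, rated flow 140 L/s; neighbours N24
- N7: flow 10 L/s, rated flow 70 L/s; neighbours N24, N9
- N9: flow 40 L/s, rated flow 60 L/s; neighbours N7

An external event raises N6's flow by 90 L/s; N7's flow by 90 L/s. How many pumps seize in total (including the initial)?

Round 1 — N6 at 180 > 140; N7 at 100 > 70. N6, N7 seize.
  N6 sheds 180 L/s to N24: 180 each.
    N24: 70+180 = 250 > 140
  N7 sheds 100 L/s to N24, N9: 50 each.
    N24: 250+50 = 300 > 140
    N9: 40+50 = 90 > 60
Round 2 — N24, N9 seize.
  N24 sheds 300 L/s to N26: 300 each.
    N26: 100+300 = 400 > 130
  N9 sheds 90 L/s: no online neighbours, lost.
Round 3 — N26 seizes.
  N26 sheds 400 L/s: no online neighbours, lost.
No further seizures.

5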